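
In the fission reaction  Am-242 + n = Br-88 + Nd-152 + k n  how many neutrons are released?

Conserve mass number: 243 = 88 + 152 + k, so k = 243 − 240 = 3.
Check atomic number: 95 = 35 + 60 + 0 = 95. ✓

3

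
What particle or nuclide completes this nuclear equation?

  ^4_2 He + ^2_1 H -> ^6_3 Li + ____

gamma ray

Conserve mass number: 4 + 2 = 6 + A, so A = 0.
Conserve atomic number: 2 + 1 = 3 + Z, so Z = 0.
A = 0 and Z = 0 is ^0_0 γ — a gamma ray.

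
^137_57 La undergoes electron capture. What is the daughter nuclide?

Electron capture: mass number changes by +0, atomic number by -1.
A: 137 = 137; Z: 57 − 1 = 56.
Z = 56 is barium, so the daughter is ^137_56 Ba.

Ba-137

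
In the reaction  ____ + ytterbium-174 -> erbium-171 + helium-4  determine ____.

neutron

Conserve mass number: A + 174 = 171 + 4, so A = 1.
Conserve atomic number: Z + 70 = 68 + 2, so Z = 0.
A = 1 and Z = 0 is neutron — a neutron.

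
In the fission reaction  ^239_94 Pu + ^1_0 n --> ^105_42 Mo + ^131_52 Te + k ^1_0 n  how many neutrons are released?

Conserve mass number: 240 = 105 + 131 + k, so k = 240 − 236 = 4.
Check atomic number: 94 = 42 + 52 + 0 = 94. ✓

4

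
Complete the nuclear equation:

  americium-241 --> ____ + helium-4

Np-237

Conserve mass number: 241 = A + 4, so A = 237.
Conserve atomic number: 95 = Z + 2, so Z = 93.
Z = 93 is neptunium, so the species is neptunium-237.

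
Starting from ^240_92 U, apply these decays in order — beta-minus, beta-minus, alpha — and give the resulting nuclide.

U-236

Start: (A, Z) = (240, 92).
After β⁻: (240, 93).
After β⁻: (240, 94).
After α: (236, 92).
Z = 92 is uranium.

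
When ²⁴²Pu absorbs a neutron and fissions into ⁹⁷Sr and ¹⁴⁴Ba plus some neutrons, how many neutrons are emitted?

Conserve mass number: 243 = 97 + 144 + k, so k = 243 − 241 = 2.
Check atomic number: 94 = 38 + 56 + 0 = 94. ✓

2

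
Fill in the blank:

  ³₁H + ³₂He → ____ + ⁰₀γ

Conserve mass number: 3 + 3 = A + 0, so A = 6.
Conserve atomic number: 1 + 2 = Z + 0, so Z = 3.
Z = 3 is lithium, so the species is ⁶₃Li.

Li-6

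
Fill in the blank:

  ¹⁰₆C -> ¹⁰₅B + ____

positron

Conserve mass number: 10 = 10 + A, so A = 0.
Conserve atomic number: 6 = 5 + Z, so Z = 1.
A = 0 and Z = 1 is ⁰₁e — a positron.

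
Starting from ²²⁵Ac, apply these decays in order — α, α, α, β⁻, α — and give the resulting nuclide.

Pb-209

Start: (A, Z) = (225, 89).
After α: (221, 87).
After α: (217, 85).
After α: (213, 83).
After β⁻: (213, 84).
After α: (209, 82).
Z = 82 is lead.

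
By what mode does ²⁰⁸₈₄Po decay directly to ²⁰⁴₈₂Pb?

ΔA = 204 − 208 = -4; ΔZ = 82 − 84 = -2.
A drops by 4 and Z drops by 2 — the signature of alpha emission.

alpha decay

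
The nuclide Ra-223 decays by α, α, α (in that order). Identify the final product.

Start: (A, Z) = (223, 88).
After α: (219, 86).
After α: (215, 84).
After α: (211, 82).
Z = 82 is lead.

Pb-211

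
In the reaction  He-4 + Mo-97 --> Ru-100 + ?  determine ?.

neutron

Conserve mass number: 4 + 97 = 100 + A, so A = 1.
Conserve atomic number: 2 + 42 = 44 + Z, so Z = 0.
A = 1 and Z = 0 is n — a neutron.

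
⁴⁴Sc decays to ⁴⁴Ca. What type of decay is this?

beta-plus decay or electron capture

ΔA = 44 − 44 = 0; ΔZ = 20 − 21 = -1.
A is unchanged and Z drops by 1 — a proton has become a neutron (β⁺ emission or electron capture).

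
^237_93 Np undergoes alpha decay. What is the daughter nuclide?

Alpha decay: mass number changes by -4, atomic number by -2.
A: 237 − 4 = 233; Z: 93 − 2 = 91.
Z = 91 is protactinium, so the daughter is ^233_91 Pa.

Pa-233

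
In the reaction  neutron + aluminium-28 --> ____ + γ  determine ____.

Conserve mass number: 1 + 28 = A + 0, so A = 29.
Conserve atomic number: 0 + 13 = Z + 0, so Z = 13.
Z = 13 is aluminium, so the species is aluminium-29.

Al-29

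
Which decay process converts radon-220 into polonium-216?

alpha decay

ΔA = 216 − 220 = -4; ΔZ = 84 − 86 = -2.
A drops by 4 and Z drops by 2 — the signature of alpha emission.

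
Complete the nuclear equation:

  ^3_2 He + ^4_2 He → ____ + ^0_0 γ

Be-7

Conserve mass number: 3 + 4 = A + 0, so A = 7.
Conserve atomic number: 2 + 2 = Z + 0, so Z = 4.
Z = 4 is beryllium, so the species is ^7_4 Be.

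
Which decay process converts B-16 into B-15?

neutron emission

ΔA = 15 − 16 = -1; ΔZ = 5 − 5 = +0.
A drops by 1 with Z unchanged — a neutron was emitted.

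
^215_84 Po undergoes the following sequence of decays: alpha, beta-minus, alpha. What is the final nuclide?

Tl-207

Start: (A, Z) = (215, 84).
After α: (211, 82).
After β⁻: (211, 83).
After α: (207, 81).
Z = 81 is thallium.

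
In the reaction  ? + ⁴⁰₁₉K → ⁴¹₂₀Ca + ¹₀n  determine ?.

deuteron

Conserve mass number: A + 40 = 41 + 1, so A = 2.
Conserve atomic number: Z + 19 = 20 + 0, so Z = 1.
A = 2 and Z = 1 is ²₁H — a deuteron.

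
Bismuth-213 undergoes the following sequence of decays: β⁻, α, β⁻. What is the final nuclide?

Start: (A, Z) = (213, 83).
After β⁻: (213, 84).
After α: (209, 82).
After β⁻: (209, 83).
Z = 83 is bismuth.

Bi-209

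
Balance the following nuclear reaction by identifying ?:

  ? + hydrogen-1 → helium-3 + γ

deuteron

Conserve mass number: A + 1 = 3 + 0, so A = 2.
Conserve atomic number: Z + 1 = 2 + 0, so Z = 1.
A = 2 and Z = 1 is hydrogen-2 — a deuteron.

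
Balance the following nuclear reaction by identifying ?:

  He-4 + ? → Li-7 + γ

Conserve mass number: 4 + A = 7 + 0, so A = 3.
Conserve atomic number: 2 + Z = 3 + 0, so Z = 1.
A = 3 and Z = 1 is H-3 — a triton.

triton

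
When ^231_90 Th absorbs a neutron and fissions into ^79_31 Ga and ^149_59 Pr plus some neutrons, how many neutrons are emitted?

Conserve mass number: 232 = 79 + 149 + k, so k = 232 − 228 = 4.
Check atomic number: 90 = 31 + 59 + 0 = 90. ✓

4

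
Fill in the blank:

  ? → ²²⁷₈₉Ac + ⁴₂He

Pa-231

Conserve mass number: A = 227 + 4, so A = 231.
Conserve atomic number: Z = 89 + 2, so Z = 91.
Z = 91 is protactinium, so the species is ²³¹₉₁Pa.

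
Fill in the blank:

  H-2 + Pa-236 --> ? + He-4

Conserve mass number: 2 + 236 = A + 4, so A = 234.
Conserve atomic number: 1 + 91 = Z + 2, so Z = 90.
Z = 90 is thorium, so the species is Th-234.

Th-234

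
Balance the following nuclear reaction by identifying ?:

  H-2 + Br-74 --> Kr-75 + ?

neutron

Conserve mass number: 2 + 74 = 75 + A, so A = 1.
Conserve atomic number: 1 + 35 = 36 + Z, so Z = 0.
A = 1 and Z = 0 is n — a neutron.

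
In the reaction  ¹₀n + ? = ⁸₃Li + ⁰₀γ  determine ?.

Li-7

Conserve mass number: 1 + A = 8 + 0, so A = 7.
Conserve atomic number: 0 + Z = 3 + 0, so Z = 3.
Z = 3 is lithium, so the species is ⁷₃Li.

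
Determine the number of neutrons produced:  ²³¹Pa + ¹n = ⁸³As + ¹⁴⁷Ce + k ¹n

2

Conserve mass number: 232 = 83 + 147 + k, so k = 232 − 230 = 2.
Check atomic number: 91 = 33 + 58 + 0 = 91. ✓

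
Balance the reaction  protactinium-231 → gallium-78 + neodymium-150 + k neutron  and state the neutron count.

Conserve mass number: 231 = 78 + 150 + k, so k = 231 − 228 = 3.
Check atomic number: 91 = 31 + 60 + 0 = 91. ✓

3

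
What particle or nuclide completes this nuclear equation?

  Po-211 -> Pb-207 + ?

alpha particle

Conserve mass number: 211 = 207 + A, so A = 4.
Conserve atomic number: 84 = 82 + Z, so Z = 2.
A = 4 and Z = 2 is He-4 — an alpha particle.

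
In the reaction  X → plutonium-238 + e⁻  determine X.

Np-238

Conserve mass number: A = 238 + 0, so A = 238.
Conserve atomic number: Z = 94 − 1, so Z = 93.
Z = 93 is neptunium, so the species is neptunium-238.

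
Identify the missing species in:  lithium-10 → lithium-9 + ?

neutron

Conserve mass number: 10 = 9 + A, so A = 1.
Conserve atomic number: 3 = 3 + Z, so Z = 0.
A = 1 and Z = 0 is neutron — a neutron.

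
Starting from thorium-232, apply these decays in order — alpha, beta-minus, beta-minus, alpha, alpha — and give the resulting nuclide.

Start: (A, Z) = (232, 90).
After α: (228, 88).
After β⁻: (228, 89).
After β⁻: (228, 90).
After α: (224, 88).
After α: (220, 86).
Z = 86 is radon.

Rn-220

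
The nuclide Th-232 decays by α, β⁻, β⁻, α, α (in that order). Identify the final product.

Rn-220

Start: (A, Z) = (232, 90).
After α: (228, 88).
After β⁻: (228, 89).
After β⁻: (228, 90).
After α: (224, 88).
After α: (220, 86).
Z = 86 is radon.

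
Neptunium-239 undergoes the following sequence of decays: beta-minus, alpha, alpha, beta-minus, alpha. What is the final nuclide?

Start: (A, Z) = (239, 93).
After β⁻: (239, 94).
After α: (235, 92).
After α: (231, 90).
After β⁻: (231, 91).
After α: (227, 89).
Z = 89 is actinium.

Ac-227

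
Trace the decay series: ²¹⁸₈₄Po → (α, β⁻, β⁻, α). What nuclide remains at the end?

Start: (A, Z) = (218, 84).
After α: (214, 82).
After β⁻: (214, 83).
After β⁻: (214, 84).
After α: (210, 82).
Z = 82 is lead.

Pb-210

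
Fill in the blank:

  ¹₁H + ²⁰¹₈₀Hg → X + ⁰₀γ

Tl-202

Conserve mass number: 1 + 201 = A + 0, so A = 202.
Conserve atomic number: 1 + 80 = Z + 0, so Z = 81.
Z = 81 is thallium, so the species is ²⁰²₈₁Tl.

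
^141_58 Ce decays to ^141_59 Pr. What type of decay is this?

beta-minus decay

ΔA = 141 − 141 = 0; ΔZ = 59 − 58 = +1.
A is unchanged and Z rises by 1 — a neutron has become a proton (β⁻ decay).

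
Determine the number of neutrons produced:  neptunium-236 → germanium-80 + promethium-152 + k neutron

4

Conserve mass number: 236 = 80 + 152 + k, so k = 236 − 232 = 4.
Check atomic number: 93 = 32 + 61 + 0 = 93. ✓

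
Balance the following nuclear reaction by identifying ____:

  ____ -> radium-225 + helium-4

Th-229

Conserve mass number: A = 225 + 4, so A = 229.
Conserve atomic number: Z = 88 + 2, so Z = 90.
Z = 90 is thorium, so the species is thorium-229.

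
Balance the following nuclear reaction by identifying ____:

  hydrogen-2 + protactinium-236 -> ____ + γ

Conserve mass number: 2 + 236 = A + 0, so A = 238.
Conserve atomic number: 1 + 91 = Z + 0, so Z = 92.
Z = 92 is uranium, so the species is uranium-238.

U-238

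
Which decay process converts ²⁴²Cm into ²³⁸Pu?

ΔA = 238 − 242 = -4; ΔZ = 94 − 96 = -2.
A drops by 4 and Z drops by 2 — the signature of alpha emission.

alpha decay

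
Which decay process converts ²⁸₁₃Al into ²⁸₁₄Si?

ΔA = 28 − 28 = 0; ΔZ = 14 − 13 = +1.
A is unchanged and Z rises by 1 — a neutron has become a proton (β⁻ decay).

beta-minus decay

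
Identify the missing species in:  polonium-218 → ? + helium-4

Conserve mass number: 218 = A + 4, so A = 214.
Conserve atomic number: 84 = Z + 2, so Z = 82.
Z = 82 is lead, so the species is lead-214.

Pb-214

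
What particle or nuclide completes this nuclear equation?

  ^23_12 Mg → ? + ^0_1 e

Conserve mass number: 23 = A + 0, so A = 23.
Conserve atomic number: 12 = Z + 1, so Z = 11.
Z = 11 is sodium, so the species is ^23_11 Na.

Na-23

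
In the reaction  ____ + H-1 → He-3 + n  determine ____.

triton

Conserve mass number: A + 1 = 3 + 1, so A = 3.
Conserve atomic number: Z + 1 = 2 + 0, so Z = 1.
A = 3 and Z = 1 is H-3 — a triton.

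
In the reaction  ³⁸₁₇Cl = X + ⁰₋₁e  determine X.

Conserve mass number: 38 = A + 0, so A = 38.
Conserve atomic number: 17 = Z − 1, so Z = 18.
Z = 18 is argon, so the species is ³⁸₁₈Ar.

Ar-38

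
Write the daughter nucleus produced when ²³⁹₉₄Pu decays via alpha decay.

Alpha decay: mass number changes by -4, atomic number by -2.
A: 239 − 4 = 235; Z: 94 − 2 = 92.
Z = 92 is uranium, so the daughter is ²³⁵₉₂U.

U-235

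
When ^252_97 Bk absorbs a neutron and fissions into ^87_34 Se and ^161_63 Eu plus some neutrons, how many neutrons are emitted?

Conserve mass number: 253 = 87 + 161 + k, so k = 253 − 248 = 5.
Check atomic number: 97 = 34 + 63 + 0 = 97. ✓

5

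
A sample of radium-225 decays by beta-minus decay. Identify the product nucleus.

Ac-225

Beta-minus decay: mass number changes by +0, atomic number by +1.
A: 225 = 225; Z: 88 + 1 = 89.
Z = 89 is actinium, so the daughter is actinium-225.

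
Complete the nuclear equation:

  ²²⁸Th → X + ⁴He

Conserve mass number: 228 = A + 4, so A = 224.
Conserve atomic number: 90 = Z + 2, so Z = 88.
Z = 88 is radium, so the species is ²²⁴Ra.

Ra-224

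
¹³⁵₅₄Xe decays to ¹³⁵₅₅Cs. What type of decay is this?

beta-minus decay

ΔA = 135 − 135 = 0; ΔZ = 55 − 54 = +1.
A is unchanged and Z rises by 1 — a neutron has become a proton (β⁻ decay).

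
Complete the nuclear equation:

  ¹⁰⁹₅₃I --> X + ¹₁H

Te-108

Conserve mass number: 109 = A + 1, so A = 108.
Conserve atomic number: 53 = Z + 1, so Z = 52.
Z = 52 is tellurium, so the species is ¹⁰⁸₅₂Te.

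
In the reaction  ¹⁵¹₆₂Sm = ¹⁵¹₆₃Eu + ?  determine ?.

beta-minus particle

Conserve mass number: 151 = 151 + A, so A = 0.
Conserve atomic number: 62 = 63 + Z, so Z = -1.
A = 0 and Z = -1 is ⁰₋₁e — a beta-minus particle.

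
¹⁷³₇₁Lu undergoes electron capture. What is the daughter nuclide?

Electron capture: mass number changes by +0, atomic number by -1.
A: 173 = 173; Z: 71 − 1 = 70.
Z = 70 is ytterbium, so the daughter is ¹⁷³₇₀Yb.

Yb-173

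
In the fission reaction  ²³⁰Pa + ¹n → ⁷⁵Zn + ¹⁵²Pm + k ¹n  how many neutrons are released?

Conserve mass number: 231 = 75 + 152 + k, so k = 231 − 227 = 4.
Check atomic number: 91 = 30 + 61 + 0 = 91. ✓

4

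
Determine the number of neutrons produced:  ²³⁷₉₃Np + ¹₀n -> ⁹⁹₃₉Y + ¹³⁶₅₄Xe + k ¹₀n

3

Conserve mass number: 238 = 99 + 136 + k, so k = 238 − 235 = 3.
Check atomic number: 93 = 39 + 54 + 0 = 93. ✓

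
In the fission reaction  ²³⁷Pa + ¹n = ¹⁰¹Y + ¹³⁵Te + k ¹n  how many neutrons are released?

2

Conserve mass number: 238 = 101 + 135 + k, so k = 238 − 236 = 2.
Check atomic number: 91 = 39 + 52 + 0 = 91. ✓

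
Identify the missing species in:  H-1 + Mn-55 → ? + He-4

Conserve mass number: 1 + 55 = A + 4, so A = 52.
Conserve atomic number: 1 + 25 = Z + 2, so Z = 24.
Z = 24 is chromium, so the species is Cr-52.

Cr-52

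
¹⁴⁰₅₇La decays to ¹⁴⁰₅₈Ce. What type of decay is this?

ΔA = 140 − 140 = 0; ΔZ = 58 − 57 = +1.
A is unchanged and Z rises by 1 — a neutron has become a proton (β⁻ decay).

beta-minus decay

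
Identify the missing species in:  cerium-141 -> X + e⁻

Pr-141

Conserve mass number: 141 = A + 0, so A = 141.
Conserve atomic number: 58 = Z − 1, so Z = 59.
Z = 59 is praseodymium, so the species is praseodymium-141.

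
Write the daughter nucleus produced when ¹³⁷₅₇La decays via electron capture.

Ba-137

Electron capture: mass number changes by +0, atomic number by -1.
A: 137 = 137; Z: 57 − 1 = 56.
Z = 56 is barium, so the daughter is ¹³⁷₅₆Ba.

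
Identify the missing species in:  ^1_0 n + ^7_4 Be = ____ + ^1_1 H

Li-7

Conserve mass number: 1 + 7 = A + 1, so A = 7.
Conserve atomic number: 0 + 4 = Z + 1, so Z = 3.
Z = 3 is lithium, so the species is ^7_3 Li.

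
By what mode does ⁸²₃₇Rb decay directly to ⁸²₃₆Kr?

ΔA = 82 − 82 = 0; ΔZ = 36 − 37 = -1.
A is unchanged and Z drops by 1 — a proton has become a neutron (β⁺ emission or electron capture).

beta-plus decay or electron capture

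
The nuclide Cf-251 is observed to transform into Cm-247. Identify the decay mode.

ΔA = 247 − 251 = -4; ΔZ = 96 − 98 = -2.
A drops by 4 and Z drops by 2 — the signature of alpha emission.

alpha decay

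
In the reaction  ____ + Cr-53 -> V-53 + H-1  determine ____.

neutron

Conserve mass number: A + 53 = 53 + 1, so A = 1.
Conserve atomic number: Z + 24 = 23 + 1, so Z = 0.
A = 1 and Z = 0 is n — a neutron.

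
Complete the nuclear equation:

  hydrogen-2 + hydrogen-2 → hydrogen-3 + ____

proton

Conserve mass number: 2 + 2 = 3 + A, so A = 1.
Conserve atomic number: 1 + 1 = 1 + Z, so Z = 1.
A = 1 and Z = 1 is hydrogen-1 — a proton.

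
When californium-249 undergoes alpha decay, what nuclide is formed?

Cm-245

Alpha decay: mass number changes by -4, atomic number by -2.
A: 249 − 4 = 245; Z: 98 − 2 = 96.
Z = 96 is curium, so the daughter is curium-245.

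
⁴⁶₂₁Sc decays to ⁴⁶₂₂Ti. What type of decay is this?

ΔA = 46 − 46 = 0; ΔZ = 22 − 21 = +1.
A is unchanged and Z rises by 1 — a neutron has become a proton (β⁻ decay).

beta-minus decay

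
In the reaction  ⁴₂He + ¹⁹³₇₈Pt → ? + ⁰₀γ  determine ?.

Hg-197

Conserve mass number: 4 + 193 = A + 0, so A = 197.
Conserve atomic number: 2 + 78 = Z + 0, so Z = 80.
Z = 80 is mercury, so the species is ¹⁹⁷₈₀Hg.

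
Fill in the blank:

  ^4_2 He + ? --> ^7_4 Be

He-3

Conserve mass number: 4 + A = 7, so A = 3.
Conserve atomic number: 2 + Z = 4, so Z = 2.
Z = 2 is helium, so the species is ^3_2 He.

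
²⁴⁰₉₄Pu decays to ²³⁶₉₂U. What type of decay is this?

ΔA = 236 − 240 = -4; ΔZ = 92 − 94 = -2.
A drops by 4 and Z drops by 2 — the signature of alpha emission.

alpha decay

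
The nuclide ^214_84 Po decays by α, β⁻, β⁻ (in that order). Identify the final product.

Po-210

Start: (A, Z) = (214, 84).
After α: (210, 82).
After β⁻: (210, 83).
After β⁻: (210, 84).
Z = 84 is polonium.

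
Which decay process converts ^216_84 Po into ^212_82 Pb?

ΔA = 212 − 216 = -4; ΔZ = 82 − 84 = -2.
A drops by 4 and Z drops by 2 — the signature of alpha emission.

alpha decay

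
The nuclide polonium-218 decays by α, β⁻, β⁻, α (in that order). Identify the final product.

Pb-210

Start: (A, Z) = (218, 84).
After α: (214, 82).
After β⁻: (214, 83).
After β⁻: (214, 84).
After α: (210, 82).
Z = 82 is lead.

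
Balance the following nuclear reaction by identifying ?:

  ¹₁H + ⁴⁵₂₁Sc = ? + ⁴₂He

Conserve mass number: 1 + 45 = A + 4, so A = 42.
Conserve atomic number: 1 + 21 = Z + 2, so Z = 20.
Z = 20 is calcium, so the species is ⁴²₂₀Ca.

Ca-42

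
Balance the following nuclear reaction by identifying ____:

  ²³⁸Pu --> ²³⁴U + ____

Conserve mass number: 238 = 234 + A, so A = 4.
Conserve atomic number: 94 = 92 + Z, so Z = 2.
A = 4 and Z = 2 is ⁴He — an alpha particle.

alpha particle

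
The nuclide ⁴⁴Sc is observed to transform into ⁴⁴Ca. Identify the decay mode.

beta-plus decay or electron capture

ΔA = 44 − 44 = 0; ΔZ = 20 − 21 = -1.
A is unchanged and Z drops by 1 — a proton has become a neutron (β⁺ emission or electron capture).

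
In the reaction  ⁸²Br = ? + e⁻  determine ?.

Conserve mass number: 82 = A + 0, so A = 82.
Conserve atomic number: 35 = Z − 1, so Z = 36.
Z = 36 is krypton, so the species is ⁸²Kr.

Kr-82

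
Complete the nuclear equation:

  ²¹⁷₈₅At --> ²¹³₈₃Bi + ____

Conserve mass number: 217 = 213 + A, so A = 4.
Conserve atomic number: 85 = 83 + Z, so Z = 2.
A = 4 and Z = 2 is ⁴₂He — an alpha particle.

alpha particle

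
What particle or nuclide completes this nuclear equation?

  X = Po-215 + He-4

Conserve mass number: A = 215 + 4, so A = 219.
Conserve atomic number: Z = 84 + 2, so Z = 86.
Z = 86 is radon, so the species is Rn-219.

Rn-219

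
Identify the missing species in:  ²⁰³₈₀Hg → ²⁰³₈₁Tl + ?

beta-minus particle

Conserve mass number: 203 = 203 + A, so A = 0.
Conserve atomic number: 80 = 81 + Z, so Z = -1.
A = 0 and Z = -1 is ⁰₋₁e — a beta-minus particle.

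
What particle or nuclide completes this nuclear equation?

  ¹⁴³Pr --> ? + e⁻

Conserve mass number: 143 = A + 0, so A = 143.
Conserve atomic number: 59 = Z − 1, so Z = 60.
Z = 60 is neodymium, so the species is ¹⁴³Nd.

Nd-143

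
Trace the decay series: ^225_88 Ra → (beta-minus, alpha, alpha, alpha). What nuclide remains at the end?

Start: (A, Z) = (225, 88).
After β⁻: (225, 89).
After α: (221, 87).
After α: (217, 85).
After α: (213, 83).
Z = 83 is bismuth.

Bi-213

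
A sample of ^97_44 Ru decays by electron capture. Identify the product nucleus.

Tc-97

Electron capture: mass number changes by +0, atomic number by -1.
A: 97 = 97; Z: 44 − 1 = 43.
Z = 43 is technetium, so the daughter is ^97_43 Tc.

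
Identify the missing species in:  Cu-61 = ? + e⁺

Ni-61

Conserve mass number: 61 = A + 0, so A = 61.
Conserve atomic number: 29 = Z + 1, so Z = 28.
Z = 28 is nickel, so the species is Ni-61.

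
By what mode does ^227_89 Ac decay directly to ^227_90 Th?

beta-minus decay

ΔA = 227 − 227 = 0; ΔZ = 90 − 89 = +1.
A is unchanged and Z rises by 1 — a neutron has become a proton (β⁻ decay).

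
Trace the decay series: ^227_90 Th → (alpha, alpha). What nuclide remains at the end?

Start: (A, Z) = (227, 90).
After α: (223, 88).
After α: (219, 86).
Z = 86 is radon.

Rn-219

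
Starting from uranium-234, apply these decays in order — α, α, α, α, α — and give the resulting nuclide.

Pb-214

Start: (A, Z) = (234, 92).
After α: (230, 90).
After α: (226, 88).
After α: (222, 86).
After α: (218, 84).
After α: (214, 82).
Z = 82 is lead.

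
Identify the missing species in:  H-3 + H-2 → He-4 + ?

Conserve mass number: 3 + 2 = 4 + A, so A = 1.
Conserve atomic number: 1 + 1 = 2 + Z, so Z = 0.
A = 1 and Z = 0 is n — a neutron.

neutron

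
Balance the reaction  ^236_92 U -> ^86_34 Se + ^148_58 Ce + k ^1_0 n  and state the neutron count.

Conserve mass number: 236 = 86 + 148 + k, so k = 236 − 234 = 2.
Check atomic number: 92 = 34 + 58 + 0 = 92. ✓

2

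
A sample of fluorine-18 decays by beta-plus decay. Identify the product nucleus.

O-18

Beta-plus decay: mass number changes by +0, atomic number by -1.
A: 18 = 18; Z: 9 − 1 = 8.
Z = 8 is oxygen, so the daughter is oxygen-18.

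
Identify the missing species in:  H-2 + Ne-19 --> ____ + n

Na-20

Conserve mass number: 2 + 19 = A + 1, so A = 20.
Conserve atomic number: 1 + 10 = Z + 0, so Z = 11.
Z = 11 is sodium, so the species is Na-20.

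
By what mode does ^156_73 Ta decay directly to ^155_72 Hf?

ΔA = 155 − 156 = -1; ΔZ = 72 − 73 = -1.
A drops by 1 and Z drops by 1 — a proton was emitted.

proton emission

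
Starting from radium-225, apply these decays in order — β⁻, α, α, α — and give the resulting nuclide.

Start: (A, Z) = (225, 88).
After β⁻: (225, 89).
After α: (221, 87).
After α: (217, 85).
After α: (213, 83).
Z = 83 is bismuth.

Bi-213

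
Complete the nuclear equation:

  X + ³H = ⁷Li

Conserve mass number: A + 3 = 7, so A = 4.
Conserve atomic number: Z + 1 = 3, so Z = 2.
A = 4 and Z = 2 is ⁴He — an alpha particle.

alpha particle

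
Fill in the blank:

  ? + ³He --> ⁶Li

Conserve mass number: A + 3 = 6, so A = 3.
Conserve atomic number: Z + 2 = 3, so Z = 1.
A = 3 and Z = 1 is ³H — a triton.

triton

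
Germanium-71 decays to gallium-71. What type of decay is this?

beta-plus decay or electron capture

ΔA = 71 − 71 = 0; ΔZ = 31 − 32 = -1.
A is unchanged and Z drops by 1 — a proton has become a neutron (β⁺ emission or electron capture).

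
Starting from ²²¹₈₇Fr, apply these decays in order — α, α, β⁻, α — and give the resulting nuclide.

Start: (A, Z) = (221, 87).
After α: (217, 85).
After α: (213, 83).
After β⁻: (213, 84).
After α: (209, 82).
Z = 82 is lead.

Pb-209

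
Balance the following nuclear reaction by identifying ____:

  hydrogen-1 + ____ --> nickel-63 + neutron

Co-63

Conserve mass number: 1 + A = 63 + 1, so A = 63.
Conserve atomic number: 1 + Z = 28 + 0, so Z = 27.
Z = 27 is cobalt, so the species is cobalt-63.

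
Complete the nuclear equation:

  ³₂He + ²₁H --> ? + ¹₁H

He-4

Conserve mass number: 3 + 2 = A + 1, so A = 4.
Conserve atomic number: 2 + 1 = Z + 1, so Z = 2.
A = 4 and Z = 2 is ⁴₂He — an alpha particle.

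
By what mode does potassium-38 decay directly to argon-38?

beta-plus decay or electron capture

ΔA = 38 − 38 = 0; ΔZ = 18 − 19 = -1.
A is unchanged and Z drops by 1 — a proton has become a neutron (β⁺ emission or electron capture).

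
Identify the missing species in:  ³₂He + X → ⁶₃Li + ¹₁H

alpha particle

Conserve mass number: 3 + A = 6 + 1, so A = 4.
Conserve atomic number: 2 + Z = 3 + 1, so Z = 2.
A = 4 and Z = 2 is ⁴₂He — an alpha particle.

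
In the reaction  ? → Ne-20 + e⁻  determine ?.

Conserve mass number: A = 20 + 0, so A = 20.
Conserve atomic number: Z = 10 − 1, so Z = 9.
Z = 9 is fluorine, so the species is F-20.

F-20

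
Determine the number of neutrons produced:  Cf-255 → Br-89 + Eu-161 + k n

Conserve mass number: 255 = 89 + 161 + k, so k = 255 − 250 = 5.
Check atomic number: 98 = 35 + 63 + 0 = 98. ✓

5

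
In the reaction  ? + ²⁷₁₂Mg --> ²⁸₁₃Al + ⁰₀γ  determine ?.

proton

Conserve mass number: A + 27 = 28 + 0, so A = 1.
Conserve atomic number: Z + 12 = 13 + 0, so Z = 1.
A = 1 and Z = 1 is ¹₁H — a proton.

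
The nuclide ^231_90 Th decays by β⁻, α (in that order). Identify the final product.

Ac-227

Start: (A, Z) = (231, 90).
After β⁻: (231, 91).
After α: (227, 89).
Z = 89 is actinium.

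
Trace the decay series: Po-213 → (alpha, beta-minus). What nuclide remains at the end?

Start: (A, Z) = (213, 84).
After α: (209, 82).
After β⁻: (209, 83).
Z = 83 is bismuth.

Bi-209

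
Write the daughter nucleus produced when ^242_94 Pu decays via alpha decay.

Alpha decay: mass number changes by -4, atomic number by -2.
A: 242 − 4 = 238; Z: 94 − 2 = 92.
Z = 92 is uranium, so the daughter is ^238_92 U.

U-238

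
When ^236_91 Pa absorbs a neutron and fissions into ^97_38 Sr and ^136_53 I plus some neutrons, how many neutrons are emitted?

4

Conserve mass number: 237 = 97 + 136 + k, so k = 237 − 233 = 4.
Check atomic number: 91 = 38 + 53 + 0 = 91. ✓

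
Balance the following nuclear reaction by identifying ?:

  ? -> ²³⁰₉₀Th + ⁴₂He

Conserve mass number: A = 230 + 4, so A = 234.
Conserve atomic number: Z = 90 + 2, so Z = 92.
Z = 92 is uranium, so the species is ²³⁴₉₂U.

U-234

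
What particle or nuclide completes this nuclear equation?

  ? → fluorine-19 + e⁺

Ne-19

Conserve mass number: A = 19 + 0, so A = 19.
Conserve atomic number: Z = 9 + 1, so Z = 10.
Z = 10 is neon, so the species is neon-19.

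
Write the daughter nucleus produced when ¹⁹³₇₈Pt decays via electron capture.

Electron capture: mass number changes by +0, atomic number by -1.
A: 193 = 193; Z: 78 − 1 = 77.
Z = 77 is iridium, so the daughter is ¹⁹³₇₇Ir.

Ir-193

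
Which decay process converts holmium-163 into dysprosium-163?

ΔA = 163 − 163 = 0; ΔZ = 66 − 67 = -1.
A is unchanged and Z drops by 1 — a proton has become a neutron (β⁺ emission or electron capture).

beta-plus decay or electron capture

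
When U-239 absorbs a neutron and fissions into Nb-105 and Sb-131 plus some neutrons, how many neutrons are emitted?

4

Conserve mass number: 240 = 105 + 131 + k, so k = 240 − 236 = 4.
Check atomic number: 92 = 41 + 51 + 0 = 92. ✓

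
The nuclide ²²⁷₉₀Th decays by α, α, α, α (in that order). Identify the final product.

Pb-211

Start: (A, Z) = (227, 90).
After α: (223, 88).
After α: (219, 86).
After α: (215, 84).
After α: (211, 82).
Z = 82 is lead.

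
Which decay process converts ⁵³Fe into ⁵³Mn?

ΔA = 53 − 53 = 0; ΔZ = 25 − 26 = -1.
A is unchanged and Z drops by 1 — a proton has become a neutron (β⁺ emission or electron capture).

beta-plus decay or electron capture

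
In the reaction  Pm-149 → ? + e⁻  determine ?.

Conserve mass number: 149 = A + 0, so A = 149.
Conserve atomic number: 61 = Z − 1, so Z = 62.
Z = 62 is samarium, so the species is Sm-149.

Sm-149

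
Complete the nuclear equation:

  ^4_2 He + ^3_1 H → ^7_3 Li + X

Conserve mass number: 4 + 3 = 7 + A, so A = 0.
Conserve atomic number: 2 + 1 = 3 + Z, so Z = 0.
A = 0 and Z = 0 is ^0_0 γ — a gamma ray.

gamma ray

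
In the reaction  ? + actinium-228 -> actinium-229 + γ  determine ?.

Conserve mass number: A + 228 = 229 + 0, so A = 1.
Conserve atomic number: Z + 89 = 89 + 0, so Z = 0.
A = 1 and Z = 0 is neutron — a neutron.

neutron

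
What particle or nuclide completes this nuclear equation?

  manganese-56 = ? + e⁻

Fe-56

Conserve mass number: 56 = A + 0, so A = 56.
Conserve atomic number: 25 = Z − 1, so Z = 26.
Z = 26 is iron, so the species is iron-56.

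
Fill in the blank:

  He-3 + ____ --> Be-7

alpha particle

Conserve mass number: 3 + A = 7, so A = 4.
Conserve atomic number: 2 + Z = 4, so Z = 2.
A = 4 and Z = 2 is He-4 — an alpha particle.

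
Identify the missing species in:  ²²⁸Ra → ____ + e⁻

Conserve mass number: 228 = A + 0, so A = 228.
Conserve atomic number: 88 = Z − 1, so Z = 89.
Z = 89 is actinium, so the species is ²²⁸Ac.

Ac-228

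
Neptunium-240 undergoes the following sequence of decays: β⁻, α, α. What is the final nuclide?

Th-232

Start: (A, Z) = (240, 93).
After β⁻: (240, 94).
After α: (236, 92).
After α: (232, 90).
Z = 90 is thorium.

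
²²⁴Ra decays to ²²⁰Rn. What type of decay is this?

ΔA = 220 − 224 = -4; ΔZ = 86 − 88 = -2.
A drops by 4 and Z drops by 2 — the signature of alpha emission.

alpha decay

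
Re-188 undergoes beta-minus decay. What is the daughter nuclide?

Os-188

Beta-minus decay: mass number changes by +0, atomic number by +1.
A: 188 = 188; Z: 75 + 1 = 76.
Z = 76 is osmium, so the daughter is Os-188.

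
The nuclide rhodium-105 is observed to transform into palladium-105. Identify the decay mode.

beta-minus decay

ΔA = 105 − 105 = 0; ΔZ = 46 − 45 = +1.
A is unchanged and Z rises by 1 — a neutron has become a proton (β⁻ decay).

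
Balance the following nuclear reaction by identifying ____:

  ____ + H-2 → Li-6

Conserve mass number: A + 2 = 6, so A = 4.
Conserve atomic number: Z + 1 = 3, so Z = 2.
A = 4 and Z = 2 is He-4 — an alpha particle.

alpha particle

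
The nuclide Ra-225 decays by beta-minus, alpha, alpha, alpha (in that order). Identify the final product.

Bi-213

Start: (A, Z) = (225, 88).
After β⁻: (225, 89).
After α: (221, 87).
After α: (217, 85).
After α: (213, 83).
Z = 83 is bismuth.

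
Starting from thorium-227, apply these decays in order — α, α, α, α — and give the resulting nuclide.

Start: (A, Z) = (227, 90).
After α: (223, 88).
After α: (219, 86).
After α: (215, 84).
After α: (211, 82).
Z = 82 is lead.

Pb-211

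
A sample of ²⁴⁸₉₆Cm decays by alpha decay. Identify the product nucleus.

Alpha decay: mass number changes by -4, atomic number by -2.
A: 248 − 4 = 244; Z: 96 − 2 = 94.
Z = 94 is plutonium, so the daughter is ²⁴⁴₉₄Pu.

Pu-244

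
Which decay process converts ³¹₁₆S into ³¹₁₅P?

beta-plus decay or electron capture

ΔA = 31 − 31 = 0; ΔZ = 15 − 16 = -1.
A is unchanged and Z drops by 1 — a proton has become a neutron (β⁺ emission or electron capture).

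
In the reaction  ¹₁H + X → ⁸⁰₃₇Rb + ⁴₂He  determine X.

Conserve mass number: 1 + A = 80 + 4, so A = 83.
Conserve atomic number: 1 + Z = 37 + 2, so Z = 38.
Z = 38 is strontium, so the species is ⁸³₃₈Sr.

Sr-83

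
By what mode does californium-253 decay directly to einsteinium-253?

beta-minus decay

ΔA = 253 − 253 = 0; ΔZ = 99 − 98 = +1.
A is unchanged and Z rises by 1 — a neutron has become a proton (β⁻ decay).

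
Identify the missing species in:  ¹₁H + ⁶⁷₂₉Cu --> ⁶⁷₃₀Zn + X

neutron

Conserve mass number: 1 + 67 = 67 + A, so A = 1.
Conserve atomic number: 1 + 29 = 30 + Z, so Z = 0.
A = 1 and Z = 0 is ¹₀n — a neutron.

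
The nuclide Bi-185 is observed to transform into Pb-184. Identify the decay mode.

proton emission

ΔA = 184 − 185 = -1; ΔZ = 82 − 83 = -1.
A drops by 1 and Z drops by 1 — a proton was emitted.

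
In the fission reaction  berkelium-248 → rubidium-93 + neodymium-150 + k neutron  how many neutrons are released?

Conserve mass number: 248 = 93 + 150 + k, so k = 248 − 243 = 5.
Check atomic number: 97 = 37 + 60 + 0 = 97. ✓

5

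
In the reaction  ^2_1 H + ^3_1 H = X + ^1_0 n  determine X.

He-4

Conserve mass number: 2 + 3 = A + 1, so A = 4.
Conserve atomic number: 1 + 1 = Z + 0, so Z = 2.
A = 4 and Z = 2 is ^4_2 He — an alpha particle.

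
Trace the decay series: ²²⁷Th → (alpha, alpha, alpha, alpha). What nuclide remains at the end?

Pb-211

Start: (A, Z) = (227, 90).
After α: (223, 88).
After α: (219, 86).
After α: (215, 84).
After α: (211, 82).
Z = 82 is lead.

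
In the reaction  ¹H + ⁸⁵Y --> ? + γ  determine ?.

Conserve mass number: 1 + 85 = A + 0, so A = 86.
Conserve atomic number: 1 + 39 = Z + 0, so Z = 40.
Z = 40 is zirconium, so the species is ⁸⁶Zr.

Zr-86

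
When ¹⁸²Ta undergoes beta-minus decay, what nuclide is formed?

Beta-minus decay: mass number changes by +0, atomic number by +1.
A: 182 = 182; Z: 73 + 1 = 74.
Z = 74 is tungsten, so the daughter is ¹⁸²W.

W-182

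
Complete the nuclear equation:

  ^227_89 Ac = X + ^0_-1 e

Conserve mass number: 227 = A + 0, so A = 227.
Conserve atomic number: 89 = Z − 1, so Z = 90.
Z = 90 is thorium, so the species is ^227_90 Th.

Th-227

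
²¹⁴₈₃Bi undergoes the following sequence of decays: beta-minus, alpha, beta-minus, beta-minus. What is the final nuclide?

Start: (A, Z) = (214, 83).
After β⁻: (214, 84).
After α: (210, 82).
After β⁻: (210, 83).
After β⁻: (210, 84).
Z = 84 is polonium.

Po-210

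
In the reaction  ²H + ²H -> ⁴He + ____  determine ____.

Conserve mass number: 2 + 2 = 4 + A, so A = 0.
Conserve atomic number: 1 + 1 = 2 + Z, so Z = 0.
A = 0 and Z = 0 is γ — a gamma ray.

gamma ray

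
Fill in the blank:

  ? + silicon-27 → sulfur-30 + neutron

alpha particle

Conserve mass number: A + 27 = 30 + 1, so A = 4.
Conserve atomic number: Z + 14 = 16 + 0, so Z = 2.
A = 4 and Z = 2 is helium-4 — an alpha particle.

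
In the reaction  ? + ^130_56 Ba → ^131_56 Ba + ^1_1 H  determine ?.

Conserve mass number: A + 130 = 131 + 1, so A = 2.
Conserve atomic number: Z + 56 = 56 + 1, so Z = 1.
A = 2 and Z = 1 is ^2_1 H — a deuteron.

deuteron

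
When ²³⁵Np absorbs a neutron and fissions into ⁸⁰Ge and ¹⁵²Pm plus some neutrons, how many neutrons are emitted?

Conserve mass number: 236 = 80 + 152 + k, so k = 236 − 232 = 4.
Check atomic number: 93 = 32 + 61 + 0 = 93. ✓

4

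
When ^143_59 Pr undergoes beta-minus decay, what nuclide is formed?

Nd-143

Beta-minus decay: mass number changes by +0, atomic number by +1.
A: 143 = 143; Z: 59 + 1 = 60.
Z = 60 is neodymium, so the daughter is ^143_60 Nd.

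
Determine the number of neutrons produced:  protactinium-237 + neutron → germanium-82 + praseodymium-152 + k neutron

4

Conserve mass number: 238 = 82 + 152 + k, so k = 238 − 234 = 4.
Check atomic number: 91 = 32 + 59 + 0 = 91. ✓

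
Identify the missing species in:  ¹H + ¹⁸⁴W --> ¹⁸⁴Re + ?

neutron

Conserve mass number: 1 + 184 = 184 + A, so A = 1.
Conserve atomic number: 1 + 74 = 75 + Z, so Z = 0.
A = 1 and Z = 0 is ¹n — a neutron.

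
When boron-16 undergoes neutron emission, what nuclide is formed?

Neutron emission: mass number changes by -1, atomic number by +0.
A: 16 − 1 = 15; Z: 5 = 5.
Z = 5 is boron, so the daughter is boron-15.

B-15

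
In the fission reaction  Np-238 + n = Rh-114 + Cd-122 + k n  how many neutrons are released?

Conserve mass number: 239 = 114 + 122 + k, so k = 239 − 236 = 3.
Check atomic number: 93 = 45 + 48 + 0 = 93. ✓

3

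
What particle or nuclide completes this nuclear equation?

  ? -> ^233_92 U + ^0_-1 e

Pa-233

Conserve mass number: A = 233 + 0, so A = 233.
Conserve atomic number: Z = 92 − 1, so Z = 91.
Z = 91 is protactinium, so the species is ^233_91 Pa.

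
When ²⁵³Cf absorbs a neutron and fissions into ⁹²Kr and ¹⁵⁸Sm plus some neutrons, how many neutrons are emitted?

Conserve mass number: 254 = 92 + 158 + k, so k = 254 − 250 = 4.
Check atomic number: 98 = 36 + 62 + 0 = 98. ✓

4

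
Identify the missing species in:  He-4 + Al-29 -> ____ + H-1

Si-32

Conserve mass number: 4 + 29 = A + 1, so A = 32.
Conserve atomic number: 2 + 13 = Z + 1, so Z = 14.
Z = 14 is silicon, so the species is Si-32.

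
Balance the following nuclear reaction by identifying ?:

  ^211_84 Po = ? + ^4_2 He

Conserve mass number: 211 = A + 4, so A = 207.
Conserve atomic number: 84 = Z + 2, so Z = 82.
Z = 82 is lead, so the species is ^207_82 Pb.

Pb-207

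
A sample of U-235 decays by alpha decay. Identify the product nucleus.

Th-231

Alpha decay: mass number changes by -4, atomic number by -2.
A: 235 − 4 = 231; Z: 92 − 2 = 90.
Z = 90 is thorium, so the daughter is Th-231.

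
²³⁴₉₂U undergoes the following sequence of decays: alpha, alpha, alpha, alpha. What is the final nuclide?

Po-218

Start: (A, Z) = (234, 92).
After α: (230, 90).
After α: (226, 88).
After α: (222, 86).
After α: (218, 84).
Z = 84 is polonium.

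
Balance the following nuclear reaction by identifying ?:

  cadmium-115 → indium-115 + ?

Conserve mass number: 115 = 115 + A, so A = 0.
Conserve atomic number: 48 = 49 + Z, so Z = -1.
A = 0 and Z = -1 is e⁻ — a beta-minus particle.

beta-minus particle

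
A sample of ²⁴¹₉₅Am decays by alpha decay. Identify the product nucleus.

Alpha decay: mass number changes by -4, atomic number by -2.
A: 241 − 4 = 237; Z: 95 − 2 = 93.
Z = 93 is neptunium, so the daughter is ²³⁷₉₃Np.

Np-237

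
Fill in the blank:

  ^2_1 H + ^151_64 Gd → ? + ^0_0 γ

Conserve mass number: 2 + 151 = A + 0, so A = 153.
Conserve atomic number: 1 + 64 = Z + 0, so Z = 65.
Z = 65 is terbium, so the species is ^153_65 Tb.

Tb-153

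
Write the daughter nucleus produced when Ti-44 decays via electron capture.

Electron capture: mass number changes by +0, atomic number by -1.
A: 44 = 44; Z: 22 − 1 = 21.
Z = 21 is scandium, so the daughter is Sc-44.

Sc-44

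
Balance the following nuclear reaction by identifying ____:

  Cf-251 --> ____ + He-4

Conserve mass number: 251 = A + 4, so A = 247.
Conserve atomic number: 98 = Z + 2, so Z = 96.
Z = 96 is curium, so the species is Cm-247.

Cm-247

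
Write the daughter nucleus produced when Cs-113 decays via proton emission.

Proton emission: mass number changes by -1, atomic number by -1.
A: 113 − 1 = 112; Z: 55 − 1 = 54.
Z = 54 is xenon, so the daughter is Xe-112.

Xe-112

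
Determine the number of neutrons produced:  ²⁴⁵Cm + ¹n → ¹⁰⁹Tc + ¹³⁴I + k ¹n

Conserve mass number: 246 = 109 + 134 + k, so k = 246 − 243 = 3.
Check atomic number: 96 = 43 + 53 + 0 = 96. ✓

3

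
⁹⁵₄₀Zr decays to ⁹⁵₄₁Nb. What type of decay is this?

ΔA = 95 − 95 = 0; ΔZ = 41 − 40 = +1.
A is unchanged and Z rises by 1 — a neutron has become a proton (β⁻ decay).

beta-minus decay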